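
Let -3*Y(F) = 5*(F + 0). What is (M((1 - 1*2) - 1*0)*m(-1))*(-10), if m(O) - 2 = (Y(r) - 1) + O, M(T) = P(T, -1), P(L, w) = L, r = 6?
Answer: -100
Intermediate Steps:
M(T) = T
Y(F) = -5*F/3 (Y(F) = -5*(F + 0)/3 = -5*F/3)
m(O) = -9 + O (m(O) = 2 + ((-5/3*6 - 1) + O) = 2 + ((-10 - 1) + O) = 2 + (-11 + O) = -9 + O)
(M((1 - 1*2) - 1*0)*m(-1))*(-10) = (((1 - 1*2) - 1*0)*(-9 - 1))*(-10) = (((1 - 2) + 0)*(-10))*(-10) = ((-1 + 0)*(-10))*(-10) = -1*(-10)*(-10) = 10*(-10) = -100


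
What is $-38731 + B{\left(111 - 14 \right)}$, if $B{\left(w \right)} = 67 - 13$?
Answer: $-38677$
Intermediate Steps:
$B{\left(w \right)} = 54$
$-38731 + B{\left(111 - 14 \right)} = -38731 + 54 = -38677$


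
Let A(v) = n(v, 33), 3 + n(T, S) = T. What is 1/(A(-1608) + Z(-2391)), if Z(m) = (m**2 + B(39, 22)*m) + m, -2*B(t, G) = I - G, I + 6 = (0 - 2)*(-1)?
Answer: 1/5681796 ≈ 1.7600e-7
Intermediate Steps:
n(T, S) = -3 + T
I = -4 (I = -6 + (0 - 2)*(-1) = -6 - 2*(-1) = -6 + 2 = -4)
A(v) = -3 + v
B(t, G) = 2 + G/2 (B(t, G) = -(-4 - G)/2 = 2 + G/2)
Z(m) = m**2 + 14*m (Z(m) = (m**2 + (2 + (1/2)*22)*m) + m = (m**2 + (2 + 11)*m) + m = (m**2 + 13*m) + m = m**2 + 14*m)
1/(A(-1608) + Z(-2391)) = 1/((-3 - 1608) - 2391*(14 - 2391)) = 1/(-1611 - 2391*(-2377)) = 1/(-1611 + 5683407) = 1/5681796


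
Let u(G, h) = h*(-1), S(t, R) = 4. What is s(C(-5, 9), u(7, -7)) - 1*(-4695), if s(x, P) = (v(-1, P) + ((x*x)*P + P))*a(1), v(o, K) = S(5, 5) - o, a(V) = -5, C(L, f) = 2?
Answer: 4495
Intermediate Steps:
v(o, K) = 4 - o
u(G, h) = -h
s(x, P) = -25 - 5*P - 5*P*x**2 (s(x, P) = ((4 - 1*(-1)) + ((x*x)*P + P))*(-5) = ((4 + 1) + (x**2*P + P))*(-5) = (5 + (P*x**2 + P))*(-5) = (5 + (P + P*x**2))*(-5) = (5 + P + P*x**2)*(-5) = -25 - 5*P - 5*P*x**2)
s(C(-5, 9), u(7, -7)) - 1*(-4695) = (-25 - (-5)*(-7) - 5*(-1*(-7))*2**2) - 1*(-4695) = (-25 - 5*7 - 5*7*4) + 4695 = (-25 - 35 - 140) + 4695 = -200 + 4695 = 4495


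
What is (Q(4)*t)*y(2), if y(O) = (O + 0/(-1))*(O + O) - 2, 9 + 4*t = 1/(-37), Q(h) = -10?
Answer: 5010/37 ≈ 135.41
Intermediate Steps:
t = -167/74 (t = -9/4 + (1/4)/(-37) = -9/4 + (1/4)*(-1/37) = -9/4 - 1/148 = -167/74 ≈ -2.2568)
y(O) = -2 + 2*O**2 (y(O) = (O + 0*(-1))*(2*O) - 2 = (O + 0)*(2*O) - 2 = O*(2*O) - 2 = 2*O**2 - 2 = -2 + 2*O**2)
(Q(4)*t)*y(2) = (-10*(-167/74))*(-2 + 2*2**2) = 835*(-2 + 2*4)/37 = 835*(-2 + 8)/37 = (835/37)*6 = 5010/37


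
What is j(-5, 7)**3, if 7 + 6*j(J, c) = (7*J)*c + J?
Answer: -16974593/216 ≈ -78586.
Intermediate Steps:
j(J, c) = -7/6 + J/6 + 7*J*c/6 (j(J, c) = -7/6 + ((7*J)*c + J)/6 = -7/6 + (7*J*c + J)/6 = -7/6 + (J + 7*J*c)/6 = -7/6 + (J/6 + 7*J*c/6) = -7/6 + J/6 + 7*J*c/6)
j(-5, 7)**3 = (-7/6 + (1/6)*(-5) + (7/6)*(-5)*7)**3 = (-7/6 - 5/6 - 245/6)**3 = (-257/6)**3 = -16974593/216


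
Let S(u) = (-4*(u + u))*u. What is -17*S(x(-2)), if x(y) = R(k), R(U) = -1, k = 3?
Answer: 136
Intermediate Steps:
x(y) = -1
S(u) = -8*u**2 (S(u) = (-8*u)*u = -8*u**2)
-17*S(x(-2)) = -(-136)*(-1)**2 = -(-136) = -17*(-8) = 136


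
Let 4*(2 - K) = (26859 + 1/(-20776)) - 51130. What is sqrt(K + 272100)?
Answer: sqrt(2450404003930)/2968 ≈ 527.42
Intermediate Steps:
K = 504420505/83104 (K = 2 - ((26859 + 1/(-20776)) - 51130)/4 = 2 - ((26859 - 1/20776) - 51130)/4 = 2 - (558022583/20776 - 51130)/4 = 2 - 1/4*(-504254297/20776) = 2 + 504254297/83104 = 504420505/83104 ≈ 6069.8)
sqrt(K + 272100) = sqrt(504420505/83104 + 272100) = sqrt(23117018905/83104) = sqrt(2450404003930)/2968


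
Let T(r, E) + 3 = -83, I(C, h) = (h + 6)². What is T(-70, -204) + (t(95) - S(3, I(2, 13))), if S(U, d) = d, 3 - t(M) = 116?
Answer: -560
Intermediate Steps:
I(C, h) = (6 + h)²
t(M) = -113 (t(M) = 3 - 1*116 = 3 - 116 = -113)
T(r, E) = -86 (T(r, E) = -3 - 83 = -86)
T(-70, -204) + (t(95) - S(3, I(2, 13))) = -86 + (-113 - (6 + 13)²) = -86 + (-113 - 1*19²) = -86 + (-113 - 1*361) = -86 + (-113 - 361) = -86 - 474 = -560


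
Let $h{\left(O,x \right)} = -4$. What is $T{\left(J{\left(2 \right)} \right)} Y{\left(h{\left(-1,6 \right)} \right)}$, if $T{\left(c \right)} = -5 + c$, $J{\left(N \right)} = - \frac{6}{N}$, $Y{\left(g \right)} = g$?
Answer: $32$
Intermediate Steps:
$T{\left(J{\left(2 \right)} \right)} Y{\left(h{\left(-1,6 \right)} \right)} = \left(-5 - \frac{6}{2}\right) \left(-4\right) = \left(-5 - 3\right) \left(-4\right) = \left(-8\right) \left(-4\right) = 32$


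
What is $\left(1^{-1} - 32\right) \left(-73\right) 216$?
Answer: $488808$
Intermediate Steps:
$\left(1^{-1} - 32\right) \left(-73\right) 216 = \left(1 - 32\right) \left(-73\right) 216 = \left(-31\right) \left(-73\right) 216 = 2263 \cdot 216 = 488808$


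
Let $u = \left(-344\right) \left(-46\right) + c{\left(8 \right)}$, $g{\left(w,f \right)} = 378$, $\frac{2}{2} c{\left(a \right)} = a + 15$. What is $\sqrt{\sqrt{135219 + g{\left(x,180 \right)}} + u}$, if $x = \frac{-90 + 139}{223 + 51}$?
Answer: $\sqrt{15847 + \sqrt{135597}} \approx 127.34$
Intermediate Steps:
$c{\left(a \right)} = 15 + a$ ($c{\left(a \right)} = a + 15 = 15 + a$)
$x = \frac{49}{274} \approx 0.17883$
$u = 15847$ ($u = \left(-344\right) \left(-46\right) + \left(15 + 8\right) = 15824 + 23 = 15847$)
$\sqrt{\sqrt{135219 + g{\left(x,180 \right)}} + u} = \sqrt{\sqrt{135219 + 378} + 15847} = \sqrt{\sqrt{135597} + 15847} = \sqrt{15847 + \sqrt{135597}}$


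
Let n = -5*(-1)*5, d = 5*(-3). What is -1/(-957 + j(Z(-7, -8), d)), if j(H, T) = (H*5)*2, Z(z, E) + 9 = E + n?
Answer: 1/877 ≈ 0.0011403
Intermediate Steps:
d = -15
n = 25 (n = 5*5 = 25)
Z(z, E) = 16 + E (Z(z, E) = -9 + (E + 25) = -9 + (25 + E) = 16 + E)
j(H, T) = 10*H (j(H, T) = (5*H)*2 = 10*H)
-1/(-957 + j(Z(-7, -8), d)) = -1/(-957 + 10*(16 - 8)) = -1/(-957 + 10*8) = -1/(-957 + 80) = -1/(-877) = -1*(-1/877) = 1/877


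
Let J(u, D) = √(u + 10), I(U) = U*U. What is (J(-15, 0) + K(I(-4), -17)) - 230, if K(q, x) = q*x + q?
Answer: -486 + I*√5 ≈ -486.0 + 2.2361*I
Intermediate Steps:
I(U) = U²
J(u, D) = √(10 + u)
K(q, x) = q + q*x
(J(-15, 0) + K(I(-4), -17)) - 230 = (√(10 - 15) + (-4)²*(1 - 17)) - 230 = (√(-5) + 16*(-16)) - 230 = (I*√5 - 256) - 230 = (-256 + I*√5) - 230 = -486 + I*√5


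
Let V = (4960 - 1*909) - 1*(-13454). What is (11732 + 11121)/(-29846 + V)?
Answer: -22853/12341 ≈ -1.8518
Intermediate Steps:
V = 17505 (V = (4960 - 909) + 13454 = 4051 + 13454 = 17505)
(11732 + 11121)/(-29846 + V) = (11732 + 11121)/(-29846 + 17505) = 22853/(-12341) = 22853*(-1/12341) = -22853/12341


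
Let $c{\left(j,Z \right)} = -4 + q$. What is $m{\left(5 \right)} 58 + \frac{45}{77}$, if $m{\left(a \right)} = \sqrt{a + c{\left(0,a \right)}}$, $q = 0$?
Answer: $\frac{4511}{77} \approx 58.584$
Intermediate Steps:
$c{\left(j,Z \right)} = -4$ ($c{\left(j,Z \right)} = -4 + 0 = -4$)
$m{\left(a \right)} = \sqrt{-4 + a}$ ($m{\left(a \right)} = \sqrt{a - 4} = \sqrt{-4 + a}$)
$m{\left(5 \right)} 58 + \frac{45}{77} = \sqrt{-4 + 5} \cdot 58 + \frac{45}{77} = \sqrt{1} \cdot 58 + 45 \cdot \frac{1}{77} = 1 \cdot 58 + \frac{45}{77} = 58 + \frac{45}{77} = \frac{4511}{77}$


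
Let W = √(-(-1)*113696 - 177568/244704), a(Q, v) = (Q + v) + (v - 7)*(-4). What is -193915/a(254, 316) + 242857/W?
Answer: 193915/666 + 242857*√6648514103661/869427763 ≈ 1011.4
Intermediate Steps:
a(Q, v) = 28 + Q - 3*v (a(Q, v) = (Q + v) + (-7 + v)*(-4) = (Q + v) + (28 - 4*v) = 28 + Q - 3*v)
W = √6648514103661/7647 (W = √(-1*(-113696) - 177568*1/244704) = √(113696 - 5549/7647) = √(869427763/7647) = √6648514103661/7647 ≈ 337.19)
-193915/a(254, 316) + 242857/W = -193915/(28 + 254 - 3*316) + 242857/((√6648514103661/7647)) = -193915/(28 + 254 - 948) + 242857*(√6648514103661/869427763) = -193915/(-666) + 242857*√6648514103661/869427763 = -193915*(-1/666) + 242857*√6648514103661/869427763 = 193915/666 + 242857*√6648514103661/869427763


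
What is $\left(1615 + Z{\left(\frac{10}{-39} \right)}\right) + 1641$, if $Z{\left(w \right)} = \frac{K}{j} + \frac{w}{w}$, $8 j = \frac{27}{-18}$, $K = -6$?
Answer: $3289$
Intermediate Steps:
$j = - \frac{3}{16}$ ($j = \frac{27 \frac{1}{-18}}{8} = \frac{27 \left(- \frac{1}{18}\right)}{8} = \frac{1}{8} \left(- \frac{3}{2}\right) = - \frac{3}{16} \approx -0.1875$)
$Z{\left(w \right)} = 33$ ($Z{\left(w \right)} = - \frac{6}{- \frac{3}{16}} + \frac{w}{w} = \left(-6\right) \left(- \frac{16}{3}\right) + 1 = 32 + 1 = 33$)
$\left(1615 + Z{\left(\frac{10}{-39} \right)}\right) + 1641 = \left(1615 + 33\right) + 1641 = 1648 + 1641 = 3289$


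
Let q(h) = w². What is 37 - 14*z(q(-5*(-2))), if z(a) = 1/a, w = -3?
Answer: 319/9 ≈ 35.444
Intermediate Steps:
q(h) = 9 (q(h) = (-3)² = 9)
37 - 14*z(q(-5*(-2))) = 37 - 14/9 = 319/9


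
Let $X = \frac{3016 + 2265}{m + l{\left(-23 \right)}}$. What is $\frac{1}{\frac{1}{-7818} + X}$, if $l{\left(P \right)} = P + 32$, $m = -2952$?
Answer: $- \frac{7669458}{13763267} \approx -0.55724$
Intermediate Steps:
$l{\left(P \right)} = 32 + P$
$X = - \frac{5281}{2943}$ ($X = \frac{3016 + 2265}{-2952 + \left(32 - 23\right)} = \frac{5281}{-2952 + 9} = \frac{5281}{-2943} = 5281 \left(- \frac{1}{2943}\right) = - \frac{5281}{2943} \approx -1.7944$)
$\frac{1}{\frac{1}{-7818} + X} = \frac{1}{\frac{1}{-7818} - \frac{5281}{2943}} = \frac{1}{- \frac{1}{7818} - \frac{5281}{2943}} = \frac{1}{- \frac{13763267}{7669458}} = - \frac{7669458}{13763267}$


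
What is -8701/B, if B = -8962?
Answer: 8701/8962 ≈ 0.97088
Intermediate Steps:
-8701/B = -8701/(-8962) = -8701*(-1/8962) = 8701/8962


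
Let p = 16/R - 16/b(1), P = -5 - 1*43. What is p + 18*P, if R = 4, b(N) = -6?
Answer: -2572/3 ≈ -857.33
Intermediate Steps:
P = -48 (P = -5 - 43 = -48)
p = 20/3 (p = 16/4 - 16/(-6) = 16*(¼) - 16*(-⅙) = 4 + 8/3 = 20/3 ≈ 6.6667)
p + 18*P = 20/3 + 18*(-48) = 20/3 - 864 = -2572/3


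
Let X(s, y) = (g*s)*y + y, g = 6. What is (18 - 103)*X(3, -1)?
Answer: 1615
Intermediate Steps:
X(s, y) = y + 6*s*y (X(s, y) = (6*s)*y + y = 6*s*y + y = y + 6*s*y)
(18 - 103)*X(3, -1) = (18 - 103)*(-(1 + 6*3)) = -(-85)*(1 + 18) = -(-85)*19 = -85*(-19) = 1615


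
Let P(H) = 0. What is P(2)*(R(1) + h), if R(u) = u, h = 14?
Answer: 0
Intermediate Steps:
P(2)*(R(1) + h) = 0*(1 + 14) = 0*15 = 0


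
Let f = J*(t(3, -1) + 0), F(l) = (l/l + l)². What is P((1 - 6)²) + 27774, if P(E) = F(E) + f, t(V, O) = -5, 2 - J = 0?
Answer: 28440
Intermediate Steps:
J = 2 (J = 2 - 1*0 = 2 + 0 = 2)
F(l) = (1 + l)²
f = -10 (f = 2*(-5 + 0) = 2*(-5) = -10)
P(E) = -10 + (1 + E)² (P(E) = (1 + E)² - 10 = -10 + (1 + E)²)
P((1 - 6)²) + 27774 = (-10 + (1 + (1 - 6)²)²) + 27774 = (-10 + (1 + (-5)²)²) + 27774 = (-10 + (1 + 25)²) + 27774 = (-10 + 26²) + 27774 = (-10 + 676) + 27774 = 666 + 27774 = 28440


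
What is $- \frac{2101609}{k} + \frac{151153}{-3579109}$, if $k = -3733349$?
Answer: $\frac{6957580784984}{13362063006041} \approx 0.5207$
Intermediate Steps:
$- \frac{2101609}{k} + \frac{151153}{-3579109} = - \frac{2101609}{-3733349} + \frac{151153}{-3579109} = \left(-2101609\right) \left(- \frac{1}{3733349}\right) + 151153 \left(- \frac{1}{3579109}\right) = \frac{2101609}{3733349} - \frac{151153}{3579109} = \frac{6957580784984}{13362063006041}$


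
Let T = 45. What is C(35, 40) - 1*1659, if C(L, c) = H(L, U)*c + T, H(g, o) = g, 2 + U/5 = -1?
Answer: -214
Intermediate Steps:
U = -15 (U = -10 + 5*(-1) = -10 - 5 = -15)
C(L, c) = 45 + L*c (C(L, c) = L*c + 45 = 45 + L*c)
C(35, 40) - 1*1659 = (45 + 35*40) - 1*1659 = (45 + 1400) - 1659 = 1445 - 1659 = -214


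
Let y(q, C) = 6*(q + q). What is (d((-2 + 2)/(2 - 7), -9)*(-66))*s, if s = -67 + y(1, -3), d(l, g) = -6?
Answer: -21780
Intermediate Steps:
y(q, C) = 12*q (y(q, C) = 6*(2*q) = 12*q)
s = -55 (s = -67 + 12*1 = -67 + 12 = -55)
(d((-2 + 2)/(2 - 7), -9)*(-66))*s = -6*(-66)*(-55) = 396*(-55) = -21780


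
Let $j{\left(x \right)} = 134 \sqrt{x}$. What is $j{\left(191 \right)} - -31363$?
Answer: $31363 + 134 \sqrt{191} \approx 33215.0$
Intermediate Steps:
$j{\left(191 \right)} - -31363 = 134 \sqrt{191} - -31363 = 134 \sqrt{191} + 31363 = 31363 + 134 \sqrt{191}$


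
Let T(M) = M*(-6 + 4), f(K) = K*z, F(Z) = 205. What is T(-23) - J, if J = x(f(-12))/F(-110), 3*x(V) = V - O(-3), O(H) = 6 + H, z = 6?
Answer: 1891/41 ≈ 46.122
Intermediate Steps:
f(K) = 6*K (f(K) = K*6 = 6*K)
x(V) = -1 + V/3 (x(V) = (V - (6 - 3))/3 = (V - 1*3)/3 = (V - 3)/3 = (-3 + V)/3 = -1 + V/3)
T(M) = -2*M (T(M) = M*(-2) = -2*M)
J = -5/41 (J = (-1 + (6*(-12))/3)/205 = (-1 + (⅓)*(-72))*(1/205) = (-1 - 24)*(1/205) = -25*1/205 = -5/41 ≈ -0.12195)
T(-23) - J = -2*(-23) - 1*(-5/41) = 46 + 5/41 = 1891/41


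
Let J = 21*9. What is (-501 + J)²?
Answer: 97344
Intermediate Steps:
J = 189
(-501 + J)² = (-501 + 189)² = (-312)² = 97344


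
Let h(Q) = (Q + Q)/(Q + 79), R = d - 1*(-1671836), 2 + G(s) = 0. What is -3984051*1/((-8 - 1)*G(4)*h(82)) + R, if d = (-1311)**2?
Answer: 3122497351/984 ≈ 3.1733e+6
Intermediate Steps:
G(s) = -2 (G(s) = -2 + 0 = -2)
d = 1718721
R = 3390557 (R = 1718721 - 1*(-1671836) = 1718721 + 1671836 = 3390557)
h(Q) = 2*Q/(79 + Q) (h(Q) = (2*Q)/(79 + Q) = 2*Q/(79 + Q))
-3984051*1/((-8 - 1)*G(4)*h(82)) + R = -3984051*(-161/(328*(-8 - 1))) + 3390557 = -3984051/((-9*(-2))*(2*82/161)) + 3390557 = -3984051/(18*(2*82*(1/161))) + 3390557 = -3984051/(18*(164/161)) + 3390557 = -3984051/2952/161 + 3390557 = -3984051*161/2952 + 3390557 = -213810737/984 + 3390557 = 3122497351/984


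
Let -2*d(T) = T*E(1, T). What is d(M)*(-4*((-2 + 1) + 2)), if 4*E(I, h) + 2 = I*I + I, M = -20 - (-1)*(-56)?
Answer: 0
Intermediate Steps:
M = -76 (M = -20 - 1*56 = -20 - 56 = -76)
E(I, h) = -½ + I/4 + I²/4 (E(I, h) = -½ + (I*I + I)/4 = -½ + (I² + I)/4 = -½ + (I + I²)/4 = -½ + (I/4 + I²/4) = -½ + I/4 + I²/4)
d(T) = 0 (d(T) = -T*(-½ + (¼)*1 + (¼)*1²)/2 = -T*(-½ + ¼ + (¼)*1)/2 = -T*(-½ + ¼ + ¼)/2 = -T*0/2 = -½*0 = 0)
d(M)*(-4*((-2 + 1) + 2)) = 0*(-4*((-2 + 1) + 2)) = 0*(-4*(-1 + 2)) = 0*(-4*1) = 0*(-4) = 0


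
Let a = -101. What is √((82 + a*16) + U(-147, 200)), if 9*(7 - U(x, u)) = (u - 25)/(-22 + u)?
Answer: I*√435464362/534 ≈ 39.078*I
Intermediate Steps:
U(x, u) = 7 - (-25 + u)/(9*(-22 + u)) (U(x, u) = 7 - (u - 25)/(9*(-22 + u)) = 7 - (-25 + u)/(9*(-22 + u)))
√((82 + a*16) + U(-147, 200)) = √((82 - 101*16) + (-1361 + 62*200)/(9*(-22 + 200))) = √((82 - 1616) + (⅑)*(-1361 + 12400)/178) = √(-1534 + (⅑)*(1/178)*11039) = √(-1534 + 11039/1602) = √(-2446429/1602) = I*√435464362/534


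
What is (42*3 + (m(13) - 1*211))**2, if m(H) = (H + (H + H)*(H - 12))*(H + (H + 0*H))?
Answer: 863041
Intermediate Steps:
m(H) = 2*H*(H + 2*H*(-12 + H)) (m(H) = (H + (2*H)*(-12 + H))*(H + (H + 0)) = (H + 2*H*(-12 + H))*(H + H) = (H + 2*H*(-12 + H))*(2*H) = 2*H*(H + 2*H*(-12 + H)))
(42*3 + (m(13) - 1*211))**2 = (42*3 + (13**2*(-46 + 4*13) - 1*211))**2 = (126 + (169*(-46 + 52) - 211))**2 = (126 + (169*6 - 211))**2 = (126 + (1014 - 211))**2 = (126 + 803)**2 = 929**2 = 863041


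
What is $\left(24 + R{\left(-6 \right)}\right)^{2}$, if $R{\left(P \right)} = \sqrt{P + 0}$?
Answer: $\left(24 + i \sqrt{6}\right)^{2} \approx 570.0 + 117.58 i$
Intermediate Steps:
$R{\left(P \right)} = \sqrt{P}$
$\left(24 + R{\left(-6 \right)}\right)^{2} = \left(24 + \sqrt{-6}\right)^{2} = \left(24 + i \sqrt{6}\right)^{2}$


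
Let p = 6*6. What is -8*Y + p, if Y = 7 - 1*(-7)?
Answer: -76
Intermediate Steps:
p = 36
Y = 14 (Y = 7 + 7 = 14)
-8*Y + p = -8*14 + 36 = -112 + 36 = -76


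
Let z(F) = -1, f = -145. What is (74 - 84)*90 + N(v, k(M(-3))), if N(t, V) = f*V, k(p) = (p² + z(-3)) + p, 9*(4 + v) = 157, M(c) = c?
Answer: -1625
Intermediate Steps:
v = 121/9 (v = -4 + (⅑)*157 = -4 + 157/9 = 121/9 ≈ 13.444)
k(p) = -1 + p + p² (k(p) = (p² - 1) + p = (-1 + p²) + p = -1 + p + p²)
N(t, V) = -145*V
(74 - 84)*90 + N(v, k(M(-3))) = (74 - 84)*90 - 145*(-1 - 3 + (-3)²) = -10*90 - 145*(-1 - 3 + 9) = -900 - 145*5 = -900 - 725 = -1625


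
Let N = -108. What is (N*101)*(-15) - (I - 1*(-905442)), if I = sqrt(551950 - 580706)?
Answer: -741822 - 2*I*sqrt(7189) ≈ -7.4182e+5 - 169.58*I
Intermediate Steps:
I = 2*I*sqrt(7189) (I = sqrt(-28756) = 2*I*sqrt(7189) ≈ 169.58*I)
(N*101)*(-15) - (I - 1*(-905442)) = -108*101*(-15) - (2*I*sqrt(7189) - 1*(-905442)) = -10908*(-15) - (2*I*sqrt(7189) + 905442) = 163620 - (905442 + 2*I*sqrt(7189)) = 163620 + (-905442 - 2*I*sqrt(7189)) = -741822 - 2*I*sqrt(7189)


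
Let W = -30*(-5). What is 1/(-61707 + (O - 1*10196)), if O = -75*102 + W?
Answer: -1/79403 ≈ -1.2594e-5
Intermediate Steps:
W = 150
O = -7500 (O = -75*102 + 150 = -7650 + 150 = -7500)
1/(-61707 + (O - 1*10196)) = 1/(-61707 + (-7500 - 1*10196)) = 1/(-61707 + (-7500 - 10196)) = 1/(-61707 - 17696) = 1/(-79403) = -1/79403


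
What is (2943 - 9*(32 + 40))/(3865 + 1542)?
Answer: 2295/5407 ≈ 0.42445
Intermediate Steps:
(2943 - 9*(32 + 40))/(3865 + 1542) = (2943 - 9*72)/5407 = (2943 - 648)*(1/5407) = 2295*(1/5407) = 2295/5407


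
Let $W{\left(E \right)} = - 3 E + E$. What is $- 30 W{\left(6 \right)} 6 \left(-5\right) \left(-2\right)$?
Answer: $21600$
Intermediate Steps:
$W{\left(E \right)} = - 2 E$
$- 30 W{\left(6 \right)} 6 \left(-5\right) \left(-2\right) = - 30 \left(\left(-2\right) 6\right) 6 \left(-5\right) \left(-2\right) = \left(-30\right) \left(-12\right) \left(\left(-30\right) \left(-2\right)\right) = 360 \cdot 60 = 21600$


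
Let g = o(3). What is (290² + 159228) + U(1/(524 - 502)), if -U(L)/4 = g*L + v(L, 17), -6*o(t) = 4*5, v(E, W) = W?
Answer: 8027600/33 ≈ 2.4326e+5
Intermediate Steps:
o(t) = -10/3 (o(t) = -2*5/3 = -⅙*20 = -10/3)
g = -10/3 ≈ -3.3333
U(L) = -68 + 40*L/3 (U(L) = -4*(-10*L/3 + 17) = -4*(17 - 10*L/3) = -68 + 40*L/3)
(290² + 159228) + U(1/(524 - 502)) = (290² + 159228) + (-68 + 40/(3*(524 - 502))) = (84100 + 159228) + (-68 + (40/3)/22) = 243328 + (-68 + (40/3)*(1/22)) = 243328 + (-68 + 20/33) = 243328 - 2224/33 = 8027600/33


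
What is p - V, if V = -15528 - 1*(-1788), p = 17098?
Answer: 30838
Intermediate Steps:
V = -13740 (V = -15528 + 1788 = -13740)
p - V = 17098 - 1*(-13740) = 17098 + 13740 = 30838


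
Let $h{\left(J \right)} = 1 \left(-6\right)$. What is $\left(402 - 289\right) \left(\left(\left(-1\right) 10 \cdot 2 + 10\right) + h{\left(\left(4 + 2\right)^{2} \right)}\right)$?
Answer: $-1808$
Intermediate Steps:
$h{\left(J \right)} = -6$
$\left(402 - 289\right) \left(\left(\left(-1\right) 10 \cdot 2 + 10\right) + h{\left(\left(4 + 2\right)^{2} \right)}\right) = \left(402 - 289\right) \left(\left(\left(-1\right) 10 \cdot 2 + 10\right) - 6\right) = 113 \left(\left(\left(-10\right) 2 + 10\right) - 6\right) = 113 \left(\left(-20 + 10\right) - 6\right) = 113 \left(-10 - 6\right) = 113 \left(-16\right) = -1808$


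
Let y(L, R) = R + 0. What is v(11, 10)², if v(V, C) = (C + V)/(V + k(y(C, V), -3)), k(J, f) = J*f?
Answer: 441/484 ≈ 0.91116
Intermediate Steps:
y(L, R) = R
v(V, C) = -(C + V)/(2*V) (v(V, C) = (C + V)/(V + V*(-3)) = (C + V)/(V - 3*V) = (C + V)/((-2*V)) = (C + V)*(-1/(2*V)) = -(C + V)/(2*V))
v(11, 10)² = ((½)*(-1*10 - 1*11)/11)² = ((½)*(1/11)*(-10 - 11))² = ((½)*(1/11)*(-21))² = (-21/22)² = 441/484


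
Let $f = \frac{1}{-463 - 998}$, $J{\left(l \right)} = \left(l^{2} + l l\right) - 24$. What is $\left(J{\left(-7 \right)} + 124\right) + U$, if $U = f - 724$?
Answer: $- \frac{768487}{1461} \approx -526.0$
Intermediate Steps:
$J{\left(l \right)} = -24 + 2 l^{2}$ ($J{\left(l \right)} = \left(l^{2} + l^{2}\right) - 24 = 2 l^{2} - 24 = -24 + 2 l^{2}$)
$f = - \frac{1}{1461}$ ($f = \frac{1}{-1461} = - \frac{1}{1461} \approx -0.00068446$)
$U = - \frac{1057765}{1461}$ ($U = - \frac{1}{1461} - 724 = - \frac{1057765}{1461} \approx -724.0$)
$\left(J{\left(-7 \right)} + 124\right) + U = \left(\left(-24 + 2 \left(-7\right)^{2}\right) + 124\right) - \frac{1057765}{1461} = \left(\left(-24 + 2 \cdot 49\right) + 124\right) - \frac{1057765}{1461} = \left(\left(-24 + 98\right) + 124\right) - \frac{1057765}{1461} = \left(74 + 124\right) - \frac{1057765}{1461} = 198 - \frac{1057765}{1461} = - \frac{768487}{1461}$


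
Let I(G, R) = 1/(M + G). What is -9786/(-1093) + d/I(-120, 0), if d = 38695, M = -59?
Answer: -7570550879/1093 ≈ -6.9264e+6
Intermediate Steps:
I(G, R) = 1/(-59 + G)
-9786/(-1093) + d/I(-120, 0) = -9786/(-1093) + 38695/(1/(-59 - 120)) = -9786*(-1/1093) + 38695/(1/(-179)) = 9786/1093 + 38695/(-1/179) = 9786/1093 + 38695*(-179) = 9786/1093 - 6926405 = -7570550879/1093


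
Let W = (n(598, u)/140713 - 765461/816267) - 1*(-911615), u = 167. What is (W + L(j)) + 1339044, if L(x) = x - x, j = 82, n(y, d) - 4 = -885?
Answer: 258509185235651569/114859378371 ≈ 2.2507e+6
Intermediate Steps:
n(y, d) = -881 (n(y, d) = 4 - 885 = -881)
W = 104707423784234245/114859378371 (W = (-881/140713 - 765461/816267) - 1*(-911615) = (-881*1/140713 - 765461*1/816267) + 911615 = (-881/140713 - 765461/816267) + 911615 = -108429444920/114859378371 + 911615 = 104707423784234245/114859378371 ≈ 9.1161e+5)
L(x) = 0
(W + L(j)) + 1339044 = (104707423784234245/114859378371 + 0) + 1339044 = 104707423784234245/114859378371 + 1339044 = 258509185235651569/114859378371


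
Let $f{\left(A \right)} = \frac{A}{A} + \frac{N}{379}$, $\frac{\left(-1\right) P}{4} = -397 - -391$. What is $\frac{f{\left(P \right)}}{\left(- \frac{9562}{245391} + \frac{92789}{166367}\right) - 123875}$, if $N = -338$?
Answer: $- \frac{1673823544377}{1916667922048737770} \approx -8.733 \cdot 10^{-7}$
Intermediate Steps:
$P = 24$ ($P = - 4 \left(-397 - -391\right) = - 4 \left(-397 + 391\right) = \left(-4\right) \left(-6\right) = 24$)
$f{\left(A \right)} = \frac{41}{379}$ ($f{\left(A \right)} = \frac{A}{A} - \frac{338}{379} = 1 - \frac{338}{379} = \frac{41}{379}$)
$\frac{f{\left(P \right)}}{\left(- \frac{9562}{245391} + \frac{92789}{166367}\right) - 123875} = \frac{41}{379 \left(\left(- \frac{9562}{245391} + \frac{92789}{166367}\right) - 123875\right)} = \frac{41}{379 \left(\frac{21178784245}{40824964497} - 123875\right)} = \frac{41}{379 \left(- \frac{5057171298281630}{40824964497}\right)} = \frac{41}{379} \left(- \frac{40824964497}{5057171298281630}\right) = - \frac{1673823544377}{1916667922048737770}$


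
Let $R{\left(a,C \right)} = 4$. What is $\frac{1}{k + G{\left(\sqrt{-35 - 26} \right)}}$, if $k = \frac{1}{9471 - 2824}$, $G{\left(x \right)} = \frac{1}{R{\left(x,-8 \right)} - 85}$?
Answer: $- \frac{538407}{6566} \approx -81.999$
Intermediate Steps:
$G{\left(x \right)} = - \frac{1}{81}$ ($G{\left(x \right)} = \frac{1}{4 - 85} = \frac{1}{-81} = - \frac{1}{81}$)
$k = \frac{1}{6647} \approx 0.00015044$
$\frac{1}{k + G{\left(\sqrt{-35 - 26} \right)}} = \frac{1}{\frac{1}{6647} - \frac{1}{81}} = \frac{1}{- \frac{6566}{538407}} = - \frac{538407}{6566}$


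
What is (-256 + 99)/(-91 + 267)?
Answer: -157/176 ≈ -0.89205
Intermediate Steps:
(-256 + 99)/(-91 + 267) = -157/176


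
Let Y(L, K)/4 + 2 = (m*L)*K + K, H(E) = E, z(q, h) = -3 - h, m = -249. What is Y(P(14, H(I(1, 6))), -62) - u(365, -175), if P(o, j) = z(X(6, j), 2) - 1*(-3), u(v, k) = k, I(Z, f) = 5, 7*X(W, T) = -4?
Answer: -123585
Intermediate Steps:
X(W, T) = -4/7 (X(W, T) = (⅐)*(-4) = -4/7)
P(o, j) = -2 (P(o, j) = (-3 - 1*2) - 1*(-3) = (-3 - 2) + 3 = -5 + 3 = -2)
Y(L, K) = -8 + 4*K - 996*K*L (Y(L, K) = -8 + 4*((-249*L)*K + K) = -8 + 4*(-249*K*L + K) = -8 + 4*(K - 249*K*L) = -8 + (4*K - 996*K*L) = -8 + 4*K - 996*K*L)
Y(P(14, H(I(1, 6))), -62) - u(365, -175) = (-8 + 4*(-62) - 996*(-62)*(-2)) - 1*(-175) = (-8 - 248 - 123504) + 175 = -123760 + 175 = -123585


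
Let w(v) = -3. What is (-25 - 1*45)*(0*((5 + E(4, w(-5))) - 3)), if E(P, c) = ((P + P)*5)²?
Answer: 0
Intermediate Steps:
E(P, c) = 100*P² (E(P, c) = ((2*P)*5)² = (10*P)² = 100*P²)
(-25 - 1*45)*(0*((5 + E(4, w(-5))) - 3)) = (-25 - 1*45)*(0*((5 + 100*4²) - 3)) = (-25 - 45)*(0*((5 + 100*16) - 3)) = -0*((5 + 1600) - 3) = -0*(1605 - 3) = -0*1602 = -70*0 = 0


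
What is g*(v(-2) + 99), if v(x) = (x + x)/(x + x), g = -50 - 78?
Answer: -12800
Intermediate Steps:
g = -128
v(x) = 1 (v(x) = (2*x)/((2*x)) = (2*x)*(1/(2*x)) = 1)
g*(v(-2) + 99) = -128*(1 + 99) = -128*100 = -12800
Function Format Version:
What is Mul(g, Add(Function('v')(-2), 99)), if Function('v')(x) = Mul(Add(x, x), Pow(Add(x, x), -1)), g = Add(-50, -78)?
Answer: -12800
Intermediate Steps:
g = -128
Function('v')(x) = 1 (Function('v')(x) = Mul(Mul(2, x), Pow(Mul(2, x), -1)) = Mul(Mul(2, x), Mul(Rational(1, 2), Pow(x, -1))) = 1)
Mul(g, Add(Function('v')(-2), 99)) = Mul(-128, Add(1, 99)) = Mul(-128, 100) = -12800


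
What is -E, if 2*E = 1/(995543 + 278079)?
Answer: -1/2547244 ≈ -3.9258e-7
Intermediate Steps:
E = 1/2547244 (E = 1/(2*(995543 + 278079)) = (1/2)/1273622 = (1/2)*(1/1273622) = 1/2547244 ≈ 3.9258e-7)
-E = -1*1/2547244 = -1/2547244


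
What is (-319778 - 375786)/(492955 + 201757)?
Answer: -173891/173678 ≈ -1.0012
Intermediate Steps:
(-319778 - 375786)/(492955 + 201757) = -695564/694712 = -695564*1/694712 = -173891/173678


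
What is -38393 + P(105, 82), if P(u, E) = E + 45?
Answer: -38266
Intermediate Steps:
P(u, E) = 45 + E
-38393 + P(105, 82) = -38393 + (45 + 82) = -38393 + 127 = -38266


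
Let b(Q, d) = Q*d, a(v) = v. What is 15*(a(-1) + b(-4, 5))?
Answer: -315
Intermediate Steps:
15*(a(-1) + b(-4, 5)) = 15*(-1 - 4*5) = 15*(-1 - 20) = 15*(-21) = -315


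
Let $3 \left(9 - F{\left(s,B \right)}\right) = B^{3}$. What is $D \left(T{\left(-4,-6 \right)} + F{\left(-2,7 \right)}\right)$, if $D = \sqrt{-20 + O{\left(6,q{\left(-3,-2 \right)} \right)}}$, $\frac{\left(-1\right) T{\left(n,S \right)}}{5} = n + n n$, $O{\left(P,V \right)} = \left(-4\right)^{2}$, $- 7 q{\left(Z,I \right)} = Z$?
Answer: $- \frac{992 i}{3} \approx - 330.67 i$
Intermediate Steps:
$q{\left(Z,I \right)} = - \frac{Z}{7}$
$F{\left(s,B \right)} = 9 - \frac{B^{3}}{3}$
$O{\left(P,V \right)} = 16$
$T{\left(n,S \right)} = - 5 n - 5 n^{2}$ ($T{\left(n,S \right)} = - 5 \left(n + n n\right) = - 5 \left(n + n^{2}\right) = - 5 n - 5 n^{2}$)
$D = 2 i$ ($D = \sqrt{-20 + 16} = \sqrt{-4} = 2 i \approx 2.0 i$)
$D \left(T{\left(-4,-6 \right)} + F{\left(-2,7 \right)}\right) = 2 i \left(\left(-5\right) \left(-4\right) \left(1 - 4\right) + \left(9 - \frac{7^{3}}{3}\right)\right) = 2 i \left(\left(-5\right) \left(-4\right) \left(-3\right) + \left(9 - \frac{343}{3}\right)\right) = 2 i \left(-60 + \left(9 - \frac{343}{3}\right)\right) = 2 i \left(-60 - \frac{316}{3}\right) = 2 i \left(- \frac{496}{3}\right) = - \frac{992 i}{3}$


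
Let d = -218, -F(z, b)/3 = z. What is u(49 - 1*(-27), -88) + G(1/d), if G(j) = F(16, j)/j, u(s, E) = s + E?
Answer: 10452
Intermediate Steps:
F(z, b) = -3*z
u(s, E) = E + s
G(j) = -48/j (G(j) = (-3*16)/j = -48/j)
u(49 - 1*(-27), -88) + G(1/d) = (-88 + (49 - 1*(-27))) - 48/(1/(-218)) = (-88 + (49 + 27)) - 48/(-1/218) = (-88 + 76) - 48*(-218) = -12 + 10464 = 10452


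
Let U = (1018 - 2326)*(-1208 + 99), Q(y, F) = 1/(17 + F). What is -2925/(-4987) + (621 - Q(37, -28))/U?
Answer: 11676556321/19893507051 ≈ 0.58695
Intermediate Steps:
U = 1450572 (U = -1308*(-1109) = 1450572)
-2925/(-4987) + (621 - Q(37, -28))/U = -2925/(-4987) + (621 - 1/(17 - 28))/1450572 = -2925*(-1/4987) + (621 - 1/(-11))*(1/1450572) = 2925/4987 + (621 - 1*(-1/11))*(1/1450572) = 2925/4987 + (621 + 1/11)*(1/1450572) = 2925/4987 + (6832/11)*(1/1450572) = 2925/4987 + 1708/3989073 = 11676556321/19893507051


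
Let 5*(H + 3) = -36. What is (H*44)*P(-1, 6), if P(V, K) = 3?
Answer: -6732/5 ≈ -1346.4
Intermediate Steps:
H = -51/5 (H = -3 + (⅕)*(-36) = -3 - 36/5 = -51/5 ≈ -10.200)
(H*44)*P(-1, 6) = -51/5*44*3 = -2244/5*3 = -6732/5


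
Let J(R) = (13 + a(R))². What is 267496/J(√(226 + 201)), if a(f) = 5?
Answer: 66874/81 ≈ 825.60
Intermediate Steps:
J(R) = 324 (J(R) = (13 + 5)² = 18² = 324)
267496/J(√(226 + 201)) = 267496/324 = 267496*(1/324) = 66874/81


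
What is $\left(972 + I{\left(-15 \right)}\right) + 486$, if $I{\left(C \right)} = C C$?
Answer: $1683$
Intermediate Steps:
$I{\left(C \right)} = C^{2}$
$\left(972 + I{\left(-15 \right)}\right) + 486 = \left(972 + \left(-15\right)^{2}\right) + 486 = \left(972 + 225\right) + 486 = 1197 + 486 = 1683$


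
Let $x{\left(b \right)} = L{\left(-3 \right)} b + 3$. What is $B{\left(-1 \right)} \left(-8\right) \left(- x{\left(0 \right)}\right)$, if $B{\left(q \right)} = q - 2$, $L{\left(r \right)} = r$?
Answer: $-72$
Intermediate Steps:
$x{\left(b \right)} = 3 - 3 b$ ($x{\left(b \right)} = - 3 b + 3 = 3 - 3 b$)
$B{\left(q \right)} = -2 + q$
$B{\left(-1 \right)} \left(-8\right) \left(- x{\left(0 \right)}\right) = \left(-2 - 1\right) \left(-8\right) \left(- (3 - 0)\right) = \left(-3\right) \left(-8\right) \left(- (3 + 0)\right) = 24 \left(\left(-1\right) 3\right) = 24 \left(-3\right) = -72$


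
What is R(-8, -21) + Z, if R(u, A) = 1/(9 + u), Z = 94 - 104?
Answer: -9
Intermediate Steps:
Z = -10
R(-8, -21) + Z = 1/(9 - 8) - 10 = 1/1 - 10 = 1 - 10 = -9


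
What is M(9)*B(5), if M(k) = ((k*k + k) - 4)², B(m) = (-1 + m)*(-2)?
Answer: -59168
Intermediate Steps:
B(m) = 2 - 2*m
M(k) = (-4 + k + k²)² (M(k) = ((k² + k) - 4)² = ((k + k²) - 4)² = (-4 + k + k²)²)
M(9)*B(5) = (-4 + 9 + 9²)²*(2 - 2*5) = (-4 + 9 + 81)²*(2 - 10) = 86²*(-8) = 7396*(-8) = -59168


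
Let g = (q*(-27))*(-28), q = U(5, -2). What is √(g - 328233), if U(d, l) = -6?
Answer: I*√332769 ≈ 576.86*I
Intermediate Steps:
q = -6
g = -4536 (g = -6*(-27)*(-28) = 162*(-28) = -4536)
√(g - 328233) = √(-4536 - 328233) = √(-332769) = I*√332769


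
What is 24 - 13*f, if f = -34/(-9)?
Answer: -226/9 ≈ -25.111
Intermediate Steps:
f = 34/9 (f = -34*(-⅑) = 34/9 ≈ 3.7778)
24 - 13*f = 24 - 13*34/9 = 24 - 442/9 = -226/9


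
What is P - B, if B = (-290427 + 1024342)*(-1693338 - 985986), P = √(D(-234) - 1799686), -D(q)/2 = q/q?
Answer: 1966396073460 + 2*I*√449922 ≈ 1.9664e+12 + 1341.5*I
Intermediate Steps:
D(q) = -2 (D(q) = -2*q/q = -2*1 = -2)
P = 2*I*√449922 (P = √(-2 - 1799686) = √(-1799688) = 2*I*√449922 ≈ 1341.5*I)
B = -1966396073460 (B = 733915*(-2679324) = -1966396073460)
P - B = 2*I*√449922 - 1*(-1966396073460) = 2*I*√449922 + 1966396073460 = 1966396073460 + 2*I*√449922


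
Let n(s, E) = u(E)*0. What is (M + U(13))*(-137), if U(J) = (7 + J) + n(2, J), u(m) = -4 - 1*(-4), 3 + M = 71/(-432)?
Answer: -996401/432 ≈ -2306.5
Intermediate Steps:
M = -1367/432 (M = -3 + 71/(-432) = -3 + 71*(-1/432) = -3 - 71/432 = -1367/432 ≈ -3.1644)
u(m) = 0 (u(m) = -4 + 4 = 0)
n(s, E) = 0 (n(s, E) = 0*0 = 0)
U(J) = 7 + J (U(J) = (7 + J) + 0 = 7 + J)
(M + U(13))*(-137) = (-1367/432 + (7 + 13))*(-137) = (-1367/432 + 20)*(-137) = (7273/432)*(-137) = -996401/432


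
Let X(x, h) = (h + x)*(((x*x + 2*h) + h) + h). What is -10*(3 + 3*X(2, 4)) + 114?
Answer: -3516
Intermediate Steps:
X(x, h) = (h + x)*(x**2 + 4*h) (X(x, h) = (h + x)*(((x**2 + 2*h) + h) + h) = (h + x)*((x**2 + 3*h) + h) = (h + x)*(x**2 + 4*h))
-10*(3 + 3*X(2, 4)) + 114 = -10*(3 + 3*(2**3 + 4*4**2 + 4*2**2 + 4*4*2)) + 114 = -10*(3 + 3*(8 + 4*16 + 4*4 + 32)) + 114 = -10*(3 + 3*(8 + 64 + 16 + 32)) + 114 = -10*(3 + 3*120) + 114 = -10*(3 + 360) + 114 = -10*363 + 114 = -3630 + 114 = -3516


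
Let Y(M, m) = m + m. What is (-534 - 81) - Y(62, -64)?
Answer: -487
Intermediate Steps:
Y(M, m) = 2*m
(-534 - 81) - Y(62, -64) = (-534 - 81) - 2*(-64) = -615 - 1*(-128) = -615 + 128 = -487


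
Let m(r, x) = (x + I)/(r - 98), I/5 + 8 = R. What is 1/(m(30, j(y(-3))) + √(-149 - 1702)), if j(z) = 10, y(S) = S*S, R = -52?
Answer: 4930/2160781 - 1156*I*√1851/2160781 ≈ 0.0022816 - 0.023017*I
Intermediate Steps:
I = -300 (I = -40 + 5*(-52) = -40 - 260 = -300)
y(S) = S²
m(r, x) = (-300 + x)/(-98 + r) (m(r, x) = (x - 300)/(r - 98) = (-300 + x)/(-98 + r))
1/(m(30, j(y(-3))) + √(-149 - 1702)) = 1/((-300 + 10)/(-98 + 30) + √(-149 - 1702)) = 1/(-290/(-68) + √(-1851)) = 1/(-1/68*(-290) + I*√1851) = 1/(145/34 + I*√1851)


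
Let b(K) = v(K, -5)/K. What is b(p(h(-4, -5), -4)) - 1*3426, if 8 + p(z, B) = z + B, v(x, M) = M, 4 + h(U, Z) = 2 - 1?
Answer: -10277/3 ≈ -3425.7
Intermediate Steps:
h(U, Z) = -3 (h(U, Z) = -4 + (2 - 1) = -4 + 1 = -3)
p(z, B) = -8 + B + z (p(z, B) = -8 + (z + B) = -8 + (B + z) = -8 + B + z)
b(K) = -5/K
b(p(h(-4, -5), -4)) - 1*3426 = -5/(-8 - 4 - 3) - 1*3426 = -5/(-15) - 3426 = -5*(-1/15) - 3426 = ⅓ - 3426 = -10277/3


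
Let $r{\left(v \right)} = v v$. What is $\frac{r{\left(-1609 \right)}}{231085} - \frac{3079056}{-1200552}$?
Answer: $\frac{159150413253}{11559564955} \approx 13.768$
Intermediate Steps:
$r{\left(v \right)} = v^{2}$
$\frac{r{\left(-1609 \right)}}{231085} - \frac{3079056}{-1200552} = \frac{\left(-1609\right)^{2}}{231085} - \frac{3079056}{-1200552} = 2588881 \cdot \frac{1}{231085} - - \frac{128294}{50023} = \frac{2588881}{231085} + \frac{128294}{50023} = \frac{159150413253}{11559564955}$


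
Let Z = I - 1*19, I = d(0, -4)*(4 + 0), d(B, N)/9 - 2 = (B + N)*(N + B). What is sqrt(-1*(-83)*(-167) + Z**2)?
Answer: 6*sqrt(10605) ≈ 617.88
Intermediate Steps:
d(B, N) = 18 + 9*(B + N)**2 (d(B, N) = 18 + 9*((B + N)*(N + B)) = 18 + 9*((B + N)*(B + N)) = 18 + 9*(B + N)**2)
I = 648 (I = (18 + 9*(0 - 4)**2)*(4 + 0) = (18 + 9*(-4)**2)*4 = (18 + 9*16)*4 = (18 + 144)*4 = 162*4 = 648)
Z = 629 (Z = 648 - 1*19 = 648 - 19 = 629)
sqrt(-1*(-83)*(-167) + Z**2) = sqrt(-1*(-83)*(-167) + 629**2) = sqrt(83*(-167) + 395641) = sqrt(-13861 + 395641) = sqrt(381780) = 6*sqrt(10605)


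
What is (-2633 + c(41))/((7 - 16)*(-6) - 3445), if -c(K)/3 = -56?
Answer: 2465/3391 ≈ 0.72692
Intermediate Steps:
c(K) = 168 (c(K) = -3*(-56) = 168)
(-2633 + c(41))/((7 - 16)*(-6) - 3445) = (-2633 + 168)/((7 - 16)*(-6) - 3445) = -2465/(-9*(-6) - 3445) = -2465/(54 - 3445) = -2465/(-3391) = -2465*(-1/3391) = 2465/3391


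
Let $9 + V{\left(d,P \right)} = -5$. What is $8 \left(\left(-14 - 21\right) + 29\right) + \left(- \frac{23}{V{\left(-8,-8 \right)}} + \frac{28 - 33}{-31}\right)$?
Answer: $- \frac{20049}{434} \approx -46.196$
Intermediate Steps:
$V{\left(d,P \right)} = -14$ ($V{\left(d,P \right)} = -9 - 5 = -14$)
$8 \left(\left(-14 - 21\right) + 29\right) + \left(- \frac{23}{V{\left(-8,-8 \right)}} + \frac{28 - 33}{-31}\right) = 8 \left(\left(-14 - 21\right) + 29\right) + \left(- \frac{23}{-14} + \frac{28 - 33}{-31}\right) = 8 \left(-35 + 29\right) - - \frac{783}{434} = 8 \left(-6\right) + \left(\frac{23}{14} + \frac{5}{31}\right) = -48 + \frac{783}{434} = - \frac{20049}{434}$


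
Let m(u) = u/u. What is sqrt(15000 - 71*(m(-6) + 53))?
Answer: sqrt(11166) ≈ 105.67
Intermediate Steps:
m(u) = 1
sqrt(15000 - 71*(m(-6) + 53)) = sqrt(15000 - 71*(1 + 53)) = sqrt(15000 - 71*54) = sqrt(15000 - 3834) = sqrt(11166)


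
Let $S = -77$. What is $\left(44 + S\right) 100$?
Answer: $-3300$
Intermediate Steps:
$\left(44 + S\right) 100 = \left(44 - 77\right) 100 = \left(-33\right) 100 = -3300$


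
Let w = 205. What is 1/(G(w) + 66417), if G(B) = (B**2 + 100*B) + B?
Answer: 1/129147 ≈ 7.7431e-6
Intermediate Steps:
G(B) = B**2 + 101*B
1/(G(w) + 66417) = 1/(205*(101 + 205) + 66417) = 1/(205*306 + 66417) = 1/(62730 + 66417) = 1/129147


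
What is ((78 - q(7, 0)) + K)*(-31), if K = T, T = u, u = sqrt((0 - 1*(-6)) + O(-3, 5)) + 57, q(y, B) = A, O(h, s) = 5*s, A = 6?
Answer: -3999 - 31*sqrt(31) ≈ -4171.6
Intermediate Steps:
q(y, B) = 6
u = 57 + sqrt(31) (u = sqrt((0 - 1*(-6)) + 5*5) + 57 = sqrt((0 + 6) + 25) + 57 = sqrt(6 + 25) + 57 = sqrt(31) + 57 = 57 + sqrt(31) ≈ 62.568)
T = 57 + sqrt(31) ≈ 62.568
K = 57 + sqrt(31) ≈ 62.568
((78 - q(7, 0)) + K)*(-31) = ((78 - 1*6) + (57 + sqrt(31)))*(-31) = ((78 - 6) + (57 + sqrt(31)))*(-31) = (72 + (57 + sqrt(31)))*(-31) = (129 + sqrt(31))*(-31) = -3999 - 31*sqrt(31)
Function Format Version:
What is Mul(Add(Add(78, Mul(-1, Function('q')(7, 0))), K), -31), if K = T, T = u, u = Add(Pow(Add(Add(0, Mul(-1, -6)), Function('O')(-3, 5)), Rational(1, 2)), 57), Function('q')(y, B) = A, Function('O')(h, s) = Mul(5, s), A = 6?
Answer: Add(-3999, Mul(-31, Pow(31, Rational(1, 2)))) ≈ -4171.6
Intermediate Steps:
Function('q')(y, B) = 6
u = Add(57, Pow(31, Rational(1, 2))) (u = Add(Pow(Add(Add(0, Mul(-1, -6)), Mul(5, 5)), Rational(1, 2)), 57) = Add(Pow(Add(Add(0, 6), 25), Rational(1, 2)), 57) = Add(Pow(Add(6, 25), Rational(1, 2)), 57) = Add(Pow(31, Rational(1, 2)), 57) = Add(57, Pow(31, Rational(1, 2))) ≈ 62.568)
T = Add(57, Pow(31, Rational(1, 2))) ≈ 62.568
K = Add(57, Pow(31, Rational(1, 2))) ≈ 62.568
Mul(Add(Add(78, Mul(-1, Function('q')(7, 0))), K), -31) = Mul(Add(Add(78, Mul(-1, 6)), Add(57, Pow(31, Rational(1, 2)))), -31) = Mul(Add(Add(78, -6), Add(57, Pow(31, Rational(1, 2)))), -31) = Mul(Add(72, Add(57, Pow(31, Rational(1, 2)))), -31) = Mul(Add(129, Pow(31, Rational(1, 2))), -31) = Add(-3999, Mul(-31, Pow(31, Rational(1, 2))))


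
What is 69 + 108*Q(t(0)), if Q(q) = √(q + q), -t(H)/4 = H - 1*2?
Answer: 501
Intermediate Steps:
t(H) = 8 - 4*H (t(H) = -4*(H - 1*2) = -4*(H - 2) = -4*(-2 + H) = 8 - 4*H)
Q(q) = √2*√q (Q(q) = √(2*q) = √2*√q)
69 + 108*Q(t(0)) = 69 + 108*(√2*√(8 - 4*0)) = 69 + 108*(√2*√(8 + 0)) = 69 + 108*(√2*√8) = 69 + 108*(√2*(2*√2)) = 69 + 108*4 = 69 + 432 = 501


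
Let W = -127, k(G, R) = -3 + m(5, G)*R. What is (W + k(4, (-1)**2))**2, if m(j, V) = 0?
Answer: 16900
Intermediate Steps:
k(G, R) = -3 (k(G, R) = -3 + 0*R = -3 + 0 = -3)
(W + k(4, (-1)**2))**2 = (-127 - 3)**2 = (-130)**2 = 16900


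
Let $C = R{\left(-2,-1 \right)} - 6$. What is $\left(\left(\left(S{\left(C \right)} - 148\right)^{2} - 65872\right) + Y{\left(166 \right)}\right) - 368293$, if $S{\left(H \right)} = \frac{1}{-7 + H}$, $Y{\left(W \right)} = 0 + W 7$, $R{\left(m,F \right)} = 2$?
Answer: $- \frac{49739722}{121} \approx -4.1107 \cdot 10^{5}$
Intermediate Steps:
$Y{\left(W \right)} = 7 W$ ($Y{\left(W \right)} = 0 + 7 W = 7 W$)
$C = -4$ ($C = 2 - 6 = -4$)
$\left(\left(\left(S{\left(C \right)} - 148\right)^{2} - 65872\right) + Y{\left(166 \right)}\right) - 368293 = \left(\left(\left(\frac{1}{-7 - 4} - 148\right)^{2} - 65872\right) + 7 \cdot 166\right) - 368293 = \left(\left(\left(\frac{1}{-11} - 148\right)^{2} - 65872\right) + 1162\right) - 368293 = \left(\left(\left(- \frac{1}{11} - 148\right)^{2} - 65872\right) + 1162\right) - 368293 = \left(\left(\left(- \frac{1629}{11}\right)^{2} - 65872\right) + 1162\right) - 368293 = \left(\left(\frac{2653641}{121} - 65872\right) + 1162\right) - 368293 = \left(- \frac{5316871}{121} + 1162\right) - 368293 = - \frac{5176269}{121} - 368293 = - \frac{49739722}{121}$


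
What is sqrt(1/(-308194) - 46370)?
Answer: I*sqrt(4404386825969514)/308194 ≈ 215.34*I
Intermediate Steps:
sqrt(1/(-308194) - 46370) = sqrt(-1/308194 - 46370) = sqrt(-14290955781/308194) = I*sqrt(4404386825969514)/308194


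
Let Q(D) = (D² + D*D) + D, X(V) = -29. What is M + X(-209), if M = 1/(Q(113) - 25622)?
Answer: -840/29 ≈ -28.966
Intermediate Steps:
Q(D) = D + 2*D² (Q(D) = (D² + D²) + D = 2*D² + D = D + 2*D²)
M = 1/29 (M = 1/(113*(1 + 2*113) - 25622) = 1/(113*(1 + 226) - 25622) = 1/(113*227 - 25622) = 1/(25651 - 25622) = 1/29 ≈ 0.034483)
M + X(-209) = 1/29 - 29 = -840/29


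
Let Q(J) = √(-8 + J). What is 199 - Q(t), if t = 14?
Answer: 199 - √6 ≈ 196.55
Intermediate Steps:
199 - Q(t) = 199 - √(-8 + 14) = 199 - √6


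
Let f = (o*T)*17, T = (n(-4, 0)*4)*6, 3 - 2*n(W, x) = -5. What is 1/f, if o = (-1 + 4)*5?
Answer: 1/24480 ≈ 4.0850e-5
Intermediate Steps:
n(W, x) = 4 (n(W, x) = 3/2 - ½*(-5) = 3/2 + 5/2 = 4)
o = 15 (o = 3*5 = 15)
T = 96 (T = (4*4)*6 = 16*6 = 96)
f = 24480 (f = (15*96)*17 = 1440*17 = 24480)
1/f = 1/24480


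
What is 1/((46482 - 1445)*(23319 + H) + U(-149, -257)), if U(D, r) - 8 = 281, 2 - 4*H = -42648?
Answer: 2/3060850209 ≈ 6.5341e-10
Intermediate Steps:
H = 21325/2 (H = 1/2 - 1/4*(-42648) = 1/2 + 10662 = 21325/2 ≈ 10663.)
U(D, r) = 289 (U(D, r) = 8 + 281 = 289)
1/((46482 - 1445)*(23319 + H) + U(-149, -257)) = 1/((46482 - 1445)*(23319 + 21325/2) + 289) = 1/(45037*(67963/2) + 289) = 1/(3060849631/2 + 289) = 1/(3060850209/2) = 2/3060850209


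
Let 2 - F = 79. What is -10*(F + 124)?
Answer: -470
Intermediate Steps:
F = -77 (F = 2 - 1*79 = 2 - 79 = -77)
-10*(F + 124) = -10*(-77 + 124) = -10*47 = -470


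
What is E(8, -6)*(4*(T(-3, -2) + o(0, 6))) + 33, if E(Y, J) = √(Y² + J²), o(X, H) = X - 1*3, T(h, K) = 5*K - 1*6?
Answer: -727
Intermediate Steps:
T(h, K) = -6 + 5*K (T(h, K) = 5*K - 6 = -6 + 5*K)
o(X, H) = -3 + X (o(X, H) = X - 3 = -3 + X)
E(Y, J) = √(J² + Y²)
E(8, -6)*(4*(T(-3, -2) + o(0, 6))) + 33 = √((-6)² + 8²)*(4*((-6 + 5*(-2)) + (-3 + 0))) + 33 = √(36 + 64)*(4*((-6 - 10) - 3)) + 33 = √100*(4*(-16 - 3)) + 33 = 10*(4*(-19)) + 33 = 10*(-76) + 33 = -760 + 33 = -727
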